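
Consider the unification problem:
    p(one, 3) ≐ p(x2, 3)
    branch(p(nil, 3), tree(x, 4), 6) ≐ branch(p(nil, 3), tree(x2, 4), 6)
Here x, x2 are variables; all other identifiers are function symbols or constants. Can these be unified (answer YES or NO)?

YES

Decompose p/2: one ≐ x2,  3 ≐ 3.
Bind x2 := one; substituting into the one remaining equation that mentions x2 gives: branch(p(nil, 3), tree(x, 4), 6) ≐ branch(p(nil, 3), tree(one, 4), 6).
Delete trivial equation 3 ≐ 3.
Decompose branch/3: p(nil, 3) ≐ p(nil, 3),  tree(x, 4) ≐ tree(one, 4),  6 ≐ 6.
Delete trivial equation p(nil, 3) ≐ p(nil, 3).
Decompose tree/2: x ≐ one,  4 ≐ 4.
Bind x := one; no other remaining equation mentions x.
Delete trivial equation 4 ≐ 4.
Delete trivial equation 6 ≐ 6.
No equations remain and no clash or occurs-check failure arose, so a unifier exists.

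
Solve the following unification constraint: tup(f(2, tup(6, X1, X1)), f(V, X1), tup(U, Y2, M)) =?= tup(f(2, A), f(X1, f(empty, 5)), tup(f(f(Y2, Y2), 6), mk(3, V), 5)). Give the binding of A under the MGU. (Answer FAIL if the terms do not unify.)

tup(6, f(empty, 5), f(empty, 5))

Decompose tup/3: f(2, tup(6, X1, X1)) =?= f(2, A),  f(V, X1) =?= f(X1, f(empty, 5)),  tup(U, Y2, M) =?= tup(f(f(Y2, Y2), 6), mk(3, V), 5).
Decompose f/2: 2 =?= 2,  tup(6, X1, X1) =?= A.
Delete trivial equation 2 =?= 2.
Bind A := tup(6, X1, X1); no other remaining equation mentions A.
Decompose f/2: V =?= X1,  X1 =?= f(empty, 5).
Bind V := X1; substituting into the one remaining equation that mentions V gives: tup(U, Y2, M) =?= tup(f(f(Y2, Y2), 6), mk(3, X1), 5).
Bind X1 := f(empty, 5); substituting into the remaining equation gives: tup(U, Y2, M) =?= tup(f(f(Y2, Y2), 6), mk(3, f(empty, 5)), 5). Substituting into the earlier bindings gives A := tup(6, f(empty, 5), f(empty, 5)), V := f(empty, 5).
Decompose tup/3: U =?= f(f(Y2, Y2), 6),  Y2 =?= mk(3, f(empty, 5)),  M =?= 5.
Bind U := f(f(Y2, Y2), 6); no other remaining equation mentions U.
Bind Y2 := mk(3, f(empty, 5)); no other remaining equation mentions Y2. Substituting into the earlier binding gives U := f(f(mk(3, f(empty, 5)), mk(3, f(empty, 5))), 6).
Bind M := 5.
MGU = { A := tup(6, f(empty, 5), f(empty, 5)), V := f(empty, 5), X1 := f(empty, 5), U := f(f(mk(3, f(empty, 5)), mk(3, f(empty, 5))), 6), Y2 := mk(3, f(empty, 5)), M := 5 }, so A := tup(6, f(empty, 5), f(empty, 5)).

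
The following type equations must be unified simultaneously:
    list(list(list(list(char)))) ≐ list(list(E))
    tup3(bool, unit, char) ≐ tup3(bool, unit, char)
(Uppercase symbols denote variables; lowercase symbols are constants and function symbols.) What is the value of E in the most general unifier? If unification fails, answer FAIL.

list(list(char))

Decompose list/1: list(list(list(char))) ≐ list(E).
Decompose list/1: list(list(char)) ≐ E.
Bind E := list(list(char)); no other remaining equation mentions E.
Delete trivial equation tup3(bool, unit, char) ≐ tup3(bool, unit, char).
MGU = { E ↦ list(list(char)) }, so E ↦ list(list(char)).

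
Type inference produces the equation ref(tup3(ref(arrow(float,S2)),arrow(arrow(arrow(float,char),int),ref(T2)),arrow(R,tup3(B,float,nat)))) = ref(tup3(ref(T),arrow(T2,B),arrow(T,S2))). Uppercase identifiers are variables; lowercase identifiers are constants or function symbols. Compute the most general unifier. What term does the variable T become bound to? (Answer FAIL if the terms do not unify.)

Decompose ref/1: tup3(ref(arrow(float,S2)),arrow(arrow(arrow(float,char),int),ref(T2)),arrow(R,tup3(B,float,nat))) = tup3(ref(T),arrow(T2,B),arrow(T,S2)).
Decompose tup3/3: ref(arrow(float,S2)) = ref(T),  arrow(arrow(arrow(float,char),int),ref(T2)) = arrow(T2,B),  arrow(R,tup3(B,float,nat)) = arrow(T,S2).
Decompose ref/1: arrow(float,S2) = T.
Bind T := arrow(float,S2); substituting into the one remaining equation that mentions T gives: arrow(R,tup3(B,float,nat)) = arrow(arrow(float,S2),S2).
Decompose arrow/2: arrow(arrow(float,char),int) = T2,  ref(T2) = B.
Bind T2 := arrow(arrow(float,char),int); substituting into the one remaining equation that mentions T2 gives: ref(arrow(arrow(float,char),int)) = B.
Bind B := ref(arrow(arrow(float,char),int)); substituting into the remaining equation gives: arrow(R,tup3(ref(arrow(arrow(float,char),int)),float,nat)) = arrow(arrow(float,S2),S2).
Decompose arrow/2: R = arrow(float,S2),  tup3(ref(arrow(arrow(float,char),int)),float,nat) = S2.
Bind R := arrow(float,S2); no other remaining equation mentions R.
Bind S2 := tup3(ref(arrow(arrow(float,char),int)),float,nat). Substituting into the earlier bindings gives T := arrow(float,tup3(ref(arrow(arrow(float,char),int)),float,nat)), R := arrow(float,tup3(ref(arrow(arrow(float,char),int)),float,nat)).
MGU = { T -> arrow(float,tup3(ref(arrow(arrow(float,char),int)),float,nat)), T2 -> arrow(arrow(float,char),int), B -> ref(arrow(arrow(float,char),int)), R -> arrow(float,tup3(ref(arrow(arrow(float,char),int)),float,nat)), S2 -> tup3(ref(arrow(arrow(float,char),int)),float,nat) }, so T -> arrow(float,tup3(ref(arrow(arrow(float,char),int)),float,nat)).

arrow(float,tup3(ref(arrow(arrow(float,char),int)),float,nat))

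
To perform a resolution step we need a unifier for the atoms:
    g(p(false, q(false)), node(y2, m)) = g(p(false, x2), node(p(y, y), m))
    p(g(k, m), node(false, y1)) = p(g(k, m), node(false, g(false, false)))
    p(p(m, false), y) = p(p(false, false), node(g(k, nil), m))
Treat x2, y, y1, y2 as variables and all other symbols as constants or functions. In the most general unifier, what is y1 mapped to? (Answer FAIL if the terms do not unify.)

FAIL

Decompose g/2: p(false, q(false)) = p(false, x2),  node(y2, m) = node(p(y, y), m).
Decompose p/2: false = false,  q(false) = x2.
Delete trivial equation false = false.
Bind x2 := q(false); no other remaining equation mentions x2.
Decompose node/2: y2 = p(y, y),  m = m.
Bind y2 := p(y, y); no other remaining equation mentions y2.
Delete trivial equation m = m.
Decompose p/2: g(k, m) = g(k, m),  node(false, y1) = node(false, g(false, false)).
Delete trivial equation g(k, m) = g(k, m).
Decompose node/2: false = false,  y1 = g(false, false).
Delete trivial equation false = false.
Bind y1 := g(false, false); no other remaining equation mentions y1.
Decompose p/2: p(m, false) = p(false, false),  y = node(g(k, nil), m).
Decompose p/2: m = false,  false = false.
Clash: constants m and false differ; no unifier exists.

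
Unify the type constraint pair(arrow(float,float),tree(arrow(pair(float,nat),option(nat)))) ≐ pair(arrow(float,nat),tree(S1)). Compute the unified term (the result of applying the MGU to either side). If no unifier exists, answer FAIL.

Decompose pair/2: arrow(float,float) ≐ arrow(float,nat),  tree(arrow(pair(float,nat),option(nat))) ≐ tree(S1).
Decompose arrow/2: float ≐ float,  float ≐ nat.
Delete trivial equation float ≐ float.
Clash: constants float and nat differ; no unifier exists.

FAIL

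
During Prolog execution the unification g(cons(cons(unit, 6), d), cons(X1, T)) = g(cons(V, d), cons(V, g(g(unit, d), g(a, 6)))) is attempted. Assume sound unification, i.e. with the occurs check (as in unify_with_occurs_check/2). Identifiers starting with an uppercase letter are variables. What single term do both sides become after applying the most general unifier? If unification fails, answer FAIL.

Decompose g/2: cons(cons(unit, 6), d) = cons(V, d),  cons(X1, T) = cons(V, g(g(unit, d), g(a, 6))).
Decompose cons/2: cons(unit, 6) = V,  d = d.
Bind V := cons(unit, 6); substituting into the one remaining equation that mentions V gives: cons(X1, T) = cons(cons(unit, 6), g(g(unit, d), g(a, 6))).
Delete trivial equation d = d.
Decompose cons/2: X1 = cons(unit, 6),  T = g(g(unit, d), g(a, 6)).
Bind X1 := cons(unit, 6); no other remaining equation mentions X1.
Bind T := g(g(unit, d), g(a, 6)).
Applying the MGU to either side gives g(cons(cons(unit, 6), d), cons(cons(unit, 6), g(g(unit, d), g(a, 6)))).

g(cons(cons(unit, 6), d), cons(cons(unit, 6), g(g(unit, d), g(a, 6))))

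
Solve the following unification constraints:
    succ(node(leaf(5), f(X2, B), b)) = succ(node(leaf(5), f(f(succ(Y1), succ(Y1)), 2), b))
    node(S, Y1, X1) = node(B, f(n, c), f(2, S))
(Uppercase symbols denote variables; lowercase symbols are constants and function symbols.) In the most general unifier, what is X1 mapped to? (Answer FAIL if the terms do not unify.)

Decompose succ/1: node(leaf(5), f(X2, B), b) = node(leaf(5), f(f(succ(Y1), succ(Y1)), 2), b).
Decompose node/3: leaf(5) = leaf(5),  f(X2, B) = f(f(succ(Y1), succ(Y1)), 2),  b = b.
Delete trivial equation leaf(5) = leaf(5).
Decompose f/2: X2 = f(succ(Y1), succ(Y1)),  B = 2.
Bind X2 := f(succ(Y1), succ(Y1)); no other remaining equation mentions X2.
Bind B := 2; substituting into the one remaining equation that mentions B gives: node(S, Y1, X1) = node(2, f(n, c), f(2, S)).
Delete trivial equation b = b.
Decompose node/3: S = 2,  Y1 = f(n, c),  X1 = f(2, S).
Bind S := 2; substituting into the one remaining equation that mentions S gives: X1 = f(2, 2).
Bind Y1 := f(n, c); no other remaining equation mentions Y1. Substituting into the earlier binding gives X2 := f(succ(f(n, c)), succ(f(n, c))).
Bind X1 := f(2, 2).
MGU = { X2 -> f(succ(f(n, c)), succ(f(n, c))), B -> 2, S -> 2, Y1 -> f(n, c), X1 -> f(2, 2) }, so X1 -> f(2, 2).

f(2, 2)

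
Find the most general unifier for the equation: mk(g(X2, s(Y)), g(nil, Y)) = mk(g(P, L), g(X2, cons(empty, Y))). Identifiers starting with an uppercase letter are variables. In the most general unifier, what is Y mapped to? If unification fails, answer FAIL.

Decompose mk/2: g(X2, s(Y)) = g(P, L),  g(nil, Y) = g(X2, cons(empty, Y)).
Decompose g/2: X2 = P,  s(Y) = L.
Bind X2 := P; substituting into the one remaining equation that mentions X2 gives: g(nil, Y) = g(P, cons(empty, Y)).
Bind L := s(Y); no other remaining equation mentions L.
Decompose g/2: nil = P,  Y = cons(empty, Y).
Bind P := nil; no other remaining equation mentions P. Substituting into the earlier binding gives X2 := nil.
Occurs check fails: Y occurs in cons(empty, Y); the equation Y = cons(empty, Y) has no finite solution.

FAIL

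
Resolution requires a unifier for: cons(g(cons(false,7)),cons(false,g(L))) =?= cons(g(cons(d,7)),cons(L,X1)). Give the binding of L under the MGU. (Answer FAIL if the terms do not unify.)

FAIL

Decompose cons/2: g(cons(false,7)) =?= g(cons(d,7)),  cons(false,g(L)) =?= cons(L,X1).
Decompose g/1: cons(false,7) =?= cons(d,7).
Decompose cons/2: false =?= d,  7 =?= 7.
Clash: constants false and d differ; no unifier exists.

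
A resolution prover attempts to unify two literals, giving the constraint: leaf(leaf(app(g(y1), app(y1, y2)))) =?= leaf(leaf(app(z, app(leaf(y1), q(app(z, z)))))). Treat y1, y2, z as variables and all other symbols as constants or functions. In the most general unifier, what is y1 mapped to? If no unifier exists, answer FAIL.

Decompose leaf/1: leaf(app(g(y1), app(y1, y2))) =?= leaf(app(z, app(leaf(y1), q(app(z, z))))).
Decompose leaf/1: app(g(y1), app(y1, y2)) =?= app(z, app(leaf(y1), q(app(z, z)))).
Decompose app/2: g(y1) =?= z,  app(y1, y2) =?= app(leaf(y1), q(app(z, z))).
Bind z := g(y1); substituting into the remaining equation gives: app(y1, y2) =?= app(leaf(y1), q(app(g(y1), g(y1)))).
Decompose app/2: y1 =?= leaf(y1),  y2 =?= q(app(g(y1), g(y1))).
Occurs check fails: y1 occurs in leaf(y1); the equation y1 =?= leaf(y1) has no finite solution.

FAIL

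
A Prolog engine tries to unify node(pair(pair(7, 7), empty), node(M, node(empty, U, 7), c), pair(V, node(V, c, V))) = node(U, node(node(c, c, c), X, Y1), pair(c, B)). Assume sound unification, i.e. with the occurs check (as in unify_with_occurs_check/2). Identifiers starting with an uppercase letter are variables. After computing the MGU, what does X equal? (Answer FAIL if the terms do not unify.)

Decompose node/3: pair(pair(7, 7), empty) = U,  node(M, node(empty, U, 7), c) = node(node(c, c, c), X, Y1),  pair(V, node(V, c, V)) = pair(c, B).
Bind U := pair(pair(7, 7), empty); substituting into the one remaining equation that mentions U gives: node(M, node(empty, pair(pair(7, 7), empty), 7), c) = node(node(c, c, c), X, Y1).
Decompose node/3: M = node(c, c, c),  node(empty, pair(pair(7, 7), empty), 7) = X,  c = Y1.
Bind M := node(c, c, c); no other remaining equation mentions M.
Bind X := node(empty, pair(pair(7, 7), empty), 7); no other remaining equation mentions X.
Bind Y1 := c; no other remaining equation mentions Y1.
Decompose pair/2: V = c,  node(V, c, V) = B.
Bind V := c; substituting into the remaining equation gives: node(c, c, c) = B.
Bind B := node(c, c, c).
MGU = { U -> pair(pair(7, 7), empty), M -> node(c, c, c), X -> node(empty, pair(pair(7, 7), empty), 7), Y1 -> c, V -> c, B -> node(c, c, c) }, so X -> node(empty, pair(pair(7, 7), empty), 7).

node(empty, pair(pair(7, 7), empty), 7)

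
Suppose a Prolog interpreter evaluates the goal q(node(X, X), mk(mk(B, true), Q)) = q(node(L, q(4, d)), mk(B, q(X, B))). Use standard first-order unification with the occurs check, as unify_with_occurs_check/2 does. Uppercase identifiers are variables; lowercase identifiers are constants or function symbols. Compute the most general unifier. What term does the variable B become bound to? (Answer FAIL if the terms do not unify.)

Decompose q/2: node(X, X) = node(L, q(4, d)),  mk(mk(B, true), Q) = mk(B, q(X, B)).
Decompose node/2: X = L,  X = q(4, d).
Bind X := L; substituting into the remaining equations gives: L = q(4, d),  mk(mk(B, true), Q) = mk(B, q(L, B)).
Bind L := q(4, d); substituting into the remaining equation gives: mk(mk(B, true), Q) = mk(B, q(q(4, d), B)). Substituting into the earlier binding gives X := q(4, d).
Decompose mk/2: mk(B, true) = B,  Q = q(q(4, d), B).
Occurs check fails: B occurs in mk(B, true); the equation B = mk(B, true) has no finite solution.

FAIL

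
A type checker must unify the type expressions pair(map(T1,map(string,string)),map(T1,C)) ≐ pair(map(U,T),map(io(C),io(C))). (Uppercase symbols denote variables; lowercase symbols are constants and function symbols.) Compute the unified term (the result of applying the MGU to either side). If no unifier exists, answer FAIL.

FAIL

Decompose pair/2: map(T1,map(string,string)) ≐ map(U,T),  map(T1,C) ≐ map(io(C),io(C)).
Decompose map/2: T1 ≐ U,  map(string,string) ≐ T.
Bind T1 := U; substituting into the one remaining equation that mentions T1 gives: map(U,C) ≐ map(io(C),io(C)).
Bind T := map(string,string); no other remaining equation mentions T.
Decompose map/2: U ≐ io(C),  C ≐ io(C).
Bind U := io(C); no other remaining equation mentions U. Substituting into the earlier binding gives T1 := io(C).
Occurs check fails: C occurs in io(C); the equation C ≐ io(C) has no finite solution.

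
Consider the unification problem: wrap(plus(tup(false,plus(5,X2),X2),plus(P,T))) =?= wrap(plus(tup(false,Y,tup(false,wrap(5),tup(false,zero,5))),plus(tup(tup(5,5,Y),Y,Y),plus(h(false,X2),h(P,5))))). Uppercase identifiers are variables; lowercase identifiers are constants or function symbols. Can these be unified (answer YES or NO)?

Decompose wrap/1: plus(tup(false,plus(5,X2),X2),plus(P,T)) =?= plus(tup(false,Y,tup(false,wrap(5),tup(false,zero,5))),plus(tup(tup(5,5,Y),Y,Y),plus(h(false,X2),h(P,5)))).
Decompose plus/2: tup(false,plus(5,X2),X2) =?= tup(false,Y,tup(false,wrap(5),tup(false,zero,5))),  plus(P,T) =?= plus(tup(tup(5,5,Y),Y,Y),plus(h(false,X2),h(P,5))).
Decompose tup/3: false =?= false,  plus(5,X2) =?= Y,  X2 =?= tup(false,wrap(5),tup(false,zero,5)).
Delete trivial equation false =?= false.
Bind Y := plus(5,X2); substituting into the one remaining equation that mentions Y gives: plus(P,T) =?= plus(tup(tup(5,5,plus(5,X2)),plus(5,X2),plus(5,X2)),plus(h(false,X2),h(P,5))).
Bind X2 := tup(false,wrap(5),tup(false,zero,5)); substituting into the remaining equation gives: plus(P,T) =?= plus(tup(tup(5,5,plus(5,tup(false,wrap(5),tup(false,zero,5)))),plus(5,tup(false,wrap(5),tup(false,zero,5))),plus(5,tup(false,wrap(5),tup(false,zero,5)))),plus(h(false,tup(false,wrap(5),tup(false,zero,5))),h(P,5))). Substituting into the earlier binding gives Y := plus(5,tup(false,wrap(5),tup(false,zero,5))).
Decompose plus/2: P =?= tup(tup(5,5,plus(5,tup(false,wrap(5),tup(false,zero,5)))),plus(5,tup(false,wrap(5),tup(false,zero,5))),plus(5,tup(false,wrap(5),tup(false,zero,5)))),  T =?= plus(h(false,tup(false,wrap(5),tup(false,zero,5))),h(P,5)).
Bind P := tup(tup(5,5,plus(5,tup(false,wrap(5),tup(false,zero,5)))),plus(5,tup(false,wrap(5),tup(false,zero,5))),plus(5,tup(false,wrap(5),tup(false,zero,5)))); substituting into the remaining equation gives: T =?= plus(h(false,tup(false,wrap(5),tup(false,zero,5))),h(tup(tup(5,5,plus(5,tup(false,wrap(5),tup(false,zero,5)))),plus(5,tup(false,wrap(5),tup(false,zero,5))),plus(5,tup(false,wrap(5),tup(false,zero,5)))),5)).
Bind T := plus(h(false,tup(false,wrap(5),tup(false,zero,5))),h(tup(tup(5,5,plus(5,tup(false,wrap(5),tup(false,zero,5)))),plus(5,tup(false,wrap(5),tup(false,zero,5))),plus(5,tup(false,wrap(5),tup(false,zero,5)))),5)).
No equations remain and no clash or occurs-check failure arose, so a unifier exists.

YES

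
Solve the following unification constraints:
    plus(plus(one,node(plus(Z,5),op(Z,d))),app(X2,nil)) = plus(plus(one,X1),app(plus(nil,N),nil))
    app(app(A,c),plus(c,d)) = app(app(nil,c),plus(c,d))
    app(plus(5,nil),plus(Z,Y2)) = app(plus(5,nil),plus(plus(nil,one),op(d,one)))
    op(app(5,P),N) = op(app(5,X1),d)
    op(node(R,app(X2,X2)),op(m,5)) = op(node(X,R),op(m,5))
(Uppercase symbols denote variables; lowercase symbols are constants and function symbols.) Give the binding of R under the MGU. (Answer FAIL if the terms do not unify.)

app(plus(nil,d),plus(nil,d))

Decompose plus/2: plus(one,node(plus(Z,5),op(Z,d))) = plus(one,X1),  app(X2,nil) = app(plus(nil,N),nil).
Decompose plus/2: one = one,  node(plus(Z,5),op(Z,d)) = X1.
Delete trivial equation one = one.
Bind X1 := node(plus(Z,5),op(Z,d)); substituting into the one remaining equation that mentions X1 gives: op(app(5,P),N) = op(app(5,node(plus(Z,5),op(Z,d))),d).
Decompose app/2: X2 = plus(nil,N),  nil = nil.
Bind X2 := plus(nil,N); substituting into the one remaining equation that mentions X2 gives: op(node(R,app(plus(nil,N),plus(nil,N))),op(m,5)) = op(node(X,R),op(m,5)).
Delete trivial equation nil = nil.
Decompose app/2: app(A,c) = app(nil,c),  plus(c,d) = plus(c,d).
Decompose app/2: A = nil,  c = c.
Bind A := nil; no other remaining equation mentions A.
Delete trivial equation c = c.
Delete trivial equation plus(c,d) = plus(c,d).
Decompose app/2: plus(5,nil) = plus(5,nil),  plus(Z,Y2) = plus(plus(nil,one),op(d,one)).
Delete trivial equation plus(5,nil) = plus(5,nil).
Decompose plus/2: Z = plus(nil,one),  Y2 = op(d,one).
Bind Z := plus(nil,one); substituting into the one remaining equation that mentions Z gives: op(app(5,P),N) = op(app(5,node(plus(plus(nil,one),5),op(plus(nil,one),d))),d). Substituting into the earlier binding gives X1 := node(plus(plus(nil,one),5),op(plus(nil,one),d)).
Bind Y2 := op(d,one); no other remaining equation mentions Y2.
Decompose op/2: app(5,P) = app(5,node(plus(plus(nil,one),5),op(plus(nil,one),d))),  N = d.
Decompose app/2: 5 = 5,  P = node(plus(plus(nil,one),5),op(plus(nil,one),d)).
Delete trivial equation 5 = 5.
Bind P := node(plus(plus(nil,one),5),op(plus(nil,one),d)); no other remaining equation mentions P.
Bind N := d; substituting into the remaining equation gives: op(node(R,app(plus(nil,d),plus(nil,d))),op(m,5)) = op(node(X,R),op(m,5)). Substituting into the earlier binding gives X2 := plus(nil,d).
Decompose op/2: node(R,app(plus(nil,d),plus(nil,d))) = node(X,R),  op(m,5) = op(m,5).
Decompose node/2: R = X,  app(plus(nil,d),plus(nil,d)) = R.
Bind R := X; substituting into the one remaining equation that mentions R gives: app(plus(nil,d),plus(nil,d)) = X.
Bind X := app(plus(nil,d),plus(nil,d)); no other remaining equation mentions X. Substituting into the earlier binding gives R := app(plus(nil,d),plus(nil,d)).
Delete trivial equation op(m,5) = op(m,5).
MGU = { X1 -> node(plus(plus(nil,one),5),op(plus(nil,one),d)), X2 -> plus(nil,d), A -> nil, Z -> plus(nil,one), Y2 -> op(d,one), P -> node(plus(plus(nil,one),5),op(plus(nil,one),d)), N -> d, R -> app(plus(nil,d),plus(nil,d)), X -> app(plus(nil,d),plus(nil,d)) }, so R -> app(plus(nil,d),plus(nil,d)).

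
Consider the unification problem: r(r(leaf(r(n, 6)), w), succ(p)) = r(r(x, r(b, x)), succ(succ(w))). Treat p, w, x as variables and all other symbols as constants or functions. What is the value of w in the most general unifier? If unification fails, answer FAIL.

r(b, leaf(r(n, 6)))

Decompose r/2: r(leaf(r(n, 6)), w) = r(x, r(b, x)),  succ(p) = succ(succ(w)).
Decompose r/2: leaf(r(n, 6)) = x,  w = r(b, x).
Bind x := leaf(r(n, 6)); substituting into the one remaining equation that mentions x gives: w = r(b, leaf(r(n, 6))).
Bind w := r(b, leaf(r(n, 6))); substituting into the remaining equation gives: succ(p) = succ(succ(r(b, leaf(r(n, 6))))).
Decompose succ/1: p = succ(r(b, leaf(r(n, 6)))).
Bind p := succ(r(b, leaf(r(n, 6)))).
MGU = { x := leaf(r(n, 6)), w := r(b, leaf(r(n, 6))), p := succ(r(b, leaf(r(n, 6)))) }, so w := r(b, leaf(r(n, 6))).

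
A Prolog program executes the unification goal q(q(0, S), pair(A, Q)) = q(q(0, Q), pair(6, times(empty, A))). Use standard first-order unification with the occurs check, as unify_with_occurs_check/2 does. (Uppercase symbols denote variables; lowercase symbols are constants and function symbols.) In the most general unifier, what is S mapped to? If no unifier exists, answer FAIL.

Decompose q/2: q(0, S) = q(0, Q),  pair(A, Q) = pair(6, times(empty, A)).
Decompose q/2: 0 = 0,  S = Q.
Delete trivial equation 0 = 0.
Bind S := Q; no other remaining equation mentions S.
Decompose pair/2: A = 6,  Q = times(empty, A).
Bind A := 6; substituting into the remaining equation gives: Q = times(empty, 6).
Bind Q := times(empty, 6). Substituting into the earlier binding gives S := times(empty, 6).
MGU = { S ↦ times(empty, 6), A ↦ 6, Q ↦ times(empty, 6) }, so S ↦ times(empty, 6).

times(empty, 6)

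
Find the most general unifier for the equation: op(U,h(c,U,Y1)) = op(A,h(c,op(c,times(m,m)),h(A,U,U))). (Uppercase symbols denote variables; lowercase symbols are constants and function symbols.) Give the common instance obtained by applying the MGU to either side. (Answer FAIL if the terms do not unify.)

Decompose op/2: U = A,  h(c,U,Y1) = h(c,op(c,times(m,m)),h(A,U,U)).
Bind U := A; substituting into the remaining equation gives: h(c,A,Y1) = h(c,op(c,times(m,m)),h(A,A,A)).
Decompose h/3: c = c,  A = op(c,times(m,m)),  Y1 = h(A,A,A).
Delete trivial equation c = c.
Bind A := op(c,times(m,m)); substituting into the remaining equation gives: Y1 = h(op(c,times(m,m)),op(c,times(m,m)),op(c,times(m,m))). Substituting into the earlier binding gives U := op(c,times(m,m)).
Bind Y1 := h(op(c,times(m,m)),op(c,times(m,m)),op(c,times(m,m))).
Applying the MGU to either side gives op(op(c,times(m,m)),h(c,op(c,times(m,m)),h(op(c,times(m,m)),op(c,times(m,m)),op(c,times(m,m))))).

op(op(c,times(m,m)),h(c,op(c,times(m,m)),h(op(c,times(m,m)),op(c,times(m,m)),op(c,times(m,m)))))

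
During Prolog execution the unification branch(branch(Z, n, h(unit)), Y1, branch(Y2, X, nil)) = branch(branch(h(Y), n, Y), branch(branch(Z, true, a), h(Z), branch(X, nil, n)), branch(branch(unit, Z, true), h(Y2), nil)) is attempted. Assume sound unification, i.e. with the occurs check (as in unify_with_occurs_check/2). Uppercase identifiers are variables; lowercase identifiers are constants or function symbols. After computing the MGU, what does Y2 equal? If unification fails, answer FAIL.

branch(unit, h(h(unit)), true)

Decompose branch/3: branch(Z, n, h(unit)) = branch(h(Y), n, Y),  Y1 = branch(branch(Z, true, a), h(Z), branch(X, nil, n)),  branch(Y2, X, nil) = branch(branch(unit, Z, true), h(Y2), nil).
Decompose branch/3: Z = h(Y),  n = n,  h(unit) = Y.
Bind Z := h(Y); substituting into the 2 remaining equations that mention Z gives: Y1 = branch(branch(h(Y), true, a), h(h(Y)), branch(X, nil, n)),  branch(Y2, X, nil) = branch(branch(unit, h(Y), true), h(Y2), nil).
Delete trivial equation n = n.
Bind Y := h(unit); substituting into the remaining equations gives: Y1 = branch(branch(h(h(unit)), true, a), h(h(h(unit))), branch(X, nil, n)),  branch(Y2, X, nil) = branch(branch(unit, h(h(unit)), true), h(Y2), nil). Substituting into the earlier binding gives Z := h(h(unit)).
Bind Y1 := branch(branch(h(h(unit)), true, a), h(h(h(unit))), branch(X, nil, n)); no other remaining equation mentions Y1.
Decompose branch/3: Y2 = branch(unit, h(h(unit)), true),  X = h(Y2),  nil = nil.
Bind Y2 := branch(unit, h(h(unit)), true); substituting into the one remaining equation that mentions Y2 gives: X = h(branch(unit, h(h(unit)), true)).
Bind X := h(branch(unit, h(h(unit)), true)); no other remaining equation mentions X. Substituting into the earlier binding gives Y1 := branch(branch(h(h(unit)), true, a), h(h(h(unit))), branch(h(branch(unit, h(h(unit)), true)), nil, n)).
Delete trivial equation nil = nil.
MGU = { Z ↦ h(h(unit)), Y ↦ h(unit), Y1 ↦ branch(branch(h(h(unit)), true, a), h(h(h(unit))), branch(h(branch(unit, h(h(unit)), true)), nil, n)), Y2 ↦ branch(unit, h(h(unit)), true), X ↦ h(branch(unit, h(h(unit)), true)) }, so Y2 ↦ branch(unit, h(h(unit)), true).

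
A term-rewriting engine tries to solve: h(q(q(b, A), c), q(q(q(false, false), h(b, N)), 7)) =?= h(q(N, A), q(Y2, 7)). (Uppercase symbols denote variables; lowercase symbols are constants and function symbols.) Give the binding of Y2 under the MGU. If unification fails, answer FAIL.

Decompose h/2: q(q(b, A), c) =?= q(N, A),  q(q(q(false, false), h(b, N)), 7) =?= q(Y2, 7).
Decompose q/2: q(b, A) =?= N,  c =?= A.
Bind N := q(b, A); substituting into the one remaining equation that mentions N gives: q(q(q(false, false), h(b, q(b, A))), 7) =?= q(Y2, 7).
Bind A := c; substituting into the remaining equation gives: q(q(q(false, false), h(b, q(b, c))), 7) =?= q(Y2, 7). Substituting into the earlier binding gives N := q(b, c).
Decompose q/2: q(q(false, false), h(b, q(b, c))) =?= Y2,  7 =?= 7.
Bind Y2 := q(q(false, false), h(b, q(b, c))); no other remaining equation mentions Y2.
Delete trivial equation 7 =?= 7.
MGU = { N -> q(b, c), A -> c, Y2 -> q(q(false, false), h(b, q(b, c))) }, so Y2 -> q(q(false, false), h(b, q(b, c))).

q(q(false, false), h(b, q(b, c)))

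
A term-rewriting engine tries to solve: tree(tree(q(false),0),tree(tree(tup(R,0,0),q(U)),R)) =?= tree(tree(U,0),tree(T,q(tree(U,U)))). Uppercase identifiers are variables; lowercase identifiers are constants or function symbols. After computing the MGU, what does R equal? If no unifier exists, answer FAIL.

Decompose tree/2: tree(q(false),0) =?= tree(U,0),  tree(tree(tup(R,0,0),q(U)),R) =?= tree(T,q(tree(U,U))).
Decompose tree/2: q(false) =?= U,  0 =?= 0.
Bind U := q(false); substituting into the one remaining equation that mentions U gives: tree(tree(tup(R,0,0),q(q(false))),R) =?= tree(T,q(tree(q(false),q(false)))).
Delete trivial equation 0 =?= 0.
Decompose tree/2: tree(tup(R,0,0),q(q(false))) =?= T,  R =?= q(tree(q(false),q(false))).
Bind T := tree(tup(R,0,0),q(q(false))); no other remaining equation mentions T.
Bind R := q(tree(q(false),q(false))). Substituting into the earlier binding gives T := tree(tup(q(tree(q(false),q(false))),0,0),q(q(false))).
MGU = { U -> q(false), T -> tree(tup(q(tree(q(false),q(false))),0,0),q(q(false))), R -> q(tree(q(false),q(false))) }, so R -> q(tree(q(false),q(false))).

q(tree(q(false),q(false)))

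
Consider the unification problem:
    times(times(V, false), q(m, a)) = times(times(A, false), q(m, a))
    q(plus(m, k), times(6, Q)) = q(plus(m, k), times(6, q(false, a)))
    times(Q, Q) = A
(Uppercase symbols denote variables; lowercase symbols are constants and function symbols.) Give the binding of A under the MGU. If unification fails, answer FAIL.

times(q(false, a), q(false, a))

Decompose times/2: times(V, false) = times(A, false),  q(m, a) = q(m, a).
Decompose times/2: V = A,  false = false.
Bind V := A; no other remaining equation mentions V.
Delete trivial equation false = false.
Delete trivial equation q(m, a) = q(m, a).
Decompose q/2: plus(m, k) = plus(m, k),  times(6, Q) = times(6, q(false, a)).
Delete trivial equation plus(m, k) = plus(m, k).
Decompose times/2: 6 = 6,  Q = q(false, a).
Delete trivial equation 6 = 6.
Bind Q := q(false, a); substituting into the remaining equation gives: times(q(false, a), q(false, a)) = A.
Bind A := times(q(false, a), q(false, a)). Substituting into the earlier binding gives V := times(q(false, a), q(false, a)).
MGU = { V -> times(q(false, a), q(false, a)), Q -> q(false, a), A -> times(q(false, a), q(false, a)) }, so A -> times(q(false, a), q(false, a)).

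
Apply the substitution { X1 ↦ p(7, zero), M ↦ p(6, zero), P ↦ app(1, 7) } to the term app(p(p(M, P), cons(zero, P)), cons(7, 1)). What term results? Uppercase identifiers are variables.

app(p(p(p(6, zero), app(1, 7)), cons(zero, app(1, 7))), cons(7, 1))

Replace each occurrence of M with p(6, zero).
Replace each occurrence of P with app(1, 7).
Result: app(p(p(p(6, zero), app(1, 7)), cons(zero, app(1, 7))), cons(7, 1)).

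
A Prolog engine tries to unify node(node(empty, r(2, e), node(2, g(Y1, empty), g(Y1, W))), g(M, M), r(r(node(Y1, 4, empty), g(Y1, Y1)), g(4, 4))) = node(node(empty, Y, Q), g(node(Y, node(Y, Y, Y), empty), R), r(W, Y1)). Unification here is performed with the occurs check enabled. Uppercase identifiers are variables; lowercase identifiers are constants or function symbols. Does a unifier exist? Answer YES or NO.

YES

Decompose node/3: node(empty, r(2, e), node(2, g(Y1, empty), g(Y1, W))) = node(empty, Y, Q),  g(M, M) = g(node(Y, node(Y, Y, Y), empty), R),  r(r(node(Y1, 4, empty), g(Y1, Y1)), g(4, 4)) = r(W, Y1).
Decompose node/3: empty = empty,  r(2, e) = Y,  node(2, g(Y1, empty), g(Y1, W)) = Q.
Delete trivial equation empty = empty.
Bind Y := r(2, e); substituting into the one remaining equation that mentions Y gives: g(M, M) = g(node(r(2, e), node(r(2, e), r(2, e), r(2, e)), empty), R).
Bind Q := node(2, g(Y1, empty), g(Y1, W)); no other remaining equation mentions Q.
Decompose g/2: M = node(r(2, e), node(r(2, e), r(2, e), r(2, e)), empty),  M = R.
Bind M := node(r(2, e), node(r(2, e), r(2, e), r(2, e)), empty); substituting into the one remaining equation that mentions M gives: node(r(2, e), node(r(2, e), r(2, e), r(2, e)), empty) = R.
Bind R := node(r(2, e), node(r(2, e), r(2, e), r(2, e)), empty); no other remaining equation mentions R.
Decompose r/2: r(node(Y1, 4, empty), g(Y1, Y1)) = W,  g(4, 4) = Y1.
Bind W := r(node(Y1, 4, empty), g(Y1, Y1)); no other remaining equation mentions W. Substituting into the earlier binding gives Q := node(2, g(Y1, empty), g(Y1, r(node(Y1, 4, empty), g(Y1, Y1)))).
Bind Y1 := g(4, 4). Substituting into the earlier bindings gives Q := node(2, g(g(4, 4), empty), g(g(4, 4), r(node(g(4, 4), 4, empty), g(g(4, 4), g(4, 4))))), W := r(node(g(4, 4), 4, empty), g(g(4, 4), g(4, 4))).
No equations remain and no clash or occurs-check failure arose, so a unifier exists.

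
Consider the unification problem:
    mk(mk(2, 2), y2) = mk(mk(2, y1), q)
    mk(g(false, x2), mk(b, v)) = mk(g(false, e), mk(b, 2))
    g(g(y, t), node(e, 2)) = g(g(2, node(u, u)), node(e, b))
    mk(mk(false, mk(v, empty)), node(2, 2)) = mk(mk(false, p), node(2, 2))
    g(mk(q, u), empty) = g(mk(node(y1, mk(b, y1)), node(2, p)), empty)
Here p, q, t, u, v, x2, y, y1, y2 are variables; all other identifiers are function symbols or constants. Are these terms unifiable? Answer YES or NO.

NO

Decompose mk/2: mk(2, 2) = mk(2, y1),  y2 = q.
Decompose mk/2: 2 = 2,  2 = y1.
Delete trivial equation 2 = 2.
Bind y1 := 2; substituting into the one remaining equation that mentions y1 gives: g(mk(q, u), empty) = g(mk(node(2, mk(b, 2)), node(2, p)), empty).
Bind y2 := q; no other remaining equation mentions y2.
Decompose mk/2: g(false, x2) = g(false, e),  mk(b, v) = mk(b, 2).
Decompose g/2: false = false,  x2 = e.
Delete trivial equation false = false.
Bind x2 := e; no other remaining equation mentions x2.
Decompose mk/2: b = b,  v = 2.
Delete trivial equation b = b.
Bind v := 2; substituting into the one remaining equation that mentions v gives: mk(mk(false, mk(2, empty)), node(2, 2)) = mk(mk(false, p), node(2, 2)).
Decompose g/2: g(y, t) = g(2, node(u, u)),  node(e, 2) = node(e, b).
Decompose g/2: y = 2,  t = node(u, u).
Bind y := 2; no other remaining equation mentions y.
Bind t := node(u, u); no other remaining equation mentions t.
Decompose node/2: e = e,  2 = b.
Delete trivial equation e = e.
Clash: constants 2 and b differ; no unifier exists.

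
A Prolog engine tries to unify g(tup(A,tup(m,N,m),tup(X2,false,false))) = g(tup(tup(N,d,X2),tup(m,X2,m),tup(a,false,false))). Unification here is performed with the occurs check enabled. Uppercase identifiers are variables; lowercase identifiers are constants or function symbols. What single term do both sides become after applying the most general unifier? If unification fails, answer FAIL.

g(tup(tup(a,d,a),tup(m,a,m),tup(a,false,false)))

Decompose g/1: tup(A,tup(m,N,m),tup(X2,false,false)) = tup(tup(N,d,X2),tup(m,X2,m),tup(a,false,false)).
Decompose tup/3: A = tup(N,d,X2),  tup(m,N,m) = tup(m,X2,m),  tup(X2,false,false) = tup(a,false,false).
Bind A := tup(N,d,X2); no other remaining equation mentions A.
Decompose tup/3: m = m,  N = X2,  m = m.
Delete trivial equation m = m.
Bind N := X2; no other remaining equation mentions N. Substituting into the earlier binding gives A := tup(X2,d,X2).
Delete trivial equation m = m.
Decompose tup/3: X2 = a,  false = false,  false = false.
Bind X2 := a; no other remaining equation mentions X2. Substituting into the earlier bindings gives A := tup(a,d,a), N := a.
Delete trivial equation false = false.
Delete trivial equation false = false.
Applying the MGU to either side gives g(tup(tup(a,d,a),tup(m,a,m),tup(a,false,false))).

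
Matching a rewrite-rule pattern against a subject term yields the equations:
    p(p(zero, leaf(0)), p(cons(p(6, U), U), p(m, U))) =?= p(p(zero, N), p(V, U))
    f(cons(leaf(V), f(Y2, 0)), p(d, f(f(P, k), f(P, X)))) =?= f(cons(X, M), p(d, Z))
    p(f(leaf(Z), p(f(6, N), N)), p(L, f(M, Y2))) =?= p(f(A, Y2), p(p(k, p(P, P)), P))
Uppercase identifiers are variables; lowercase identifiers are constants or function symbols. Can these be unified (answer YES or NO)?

NO

Decompose p/2: p(zero, leaf(0)) =?= p(zero, N),  p(cons(p(6, U), U), p(m, U)) =?= p(V, U).
Decompose p/2: zero =?= zero,  leaf(0) =?= N.
Delete trivial equation zero =?= zero.
Bind N := leaf(0); substituting into the one remaining equation that mentions N gives: p(f(leaf(Z), p(f(6, leaf(0)), leaf(0))), p(L, f(M, Y2))) =?= p(f(A, Y2), p(p(k, p(P, P)), P)).
Decompose p/2: cons(p(6, U), U) =?= V,  p(m, U) =?= U.
Bind V := cons(p(6, U), U); substituting into the one remaining equation that mentions V gives: f(cons(leaf(cons(p(6, U), U)), f(Y2, 0)), p(d, f(f(P, k), f(P, X)))) =?= f(cons(X, M), p(d, Z)).
Occurs check fails: U occurs in p(m, U); the equation U =?= p(m, U) has no finite solution.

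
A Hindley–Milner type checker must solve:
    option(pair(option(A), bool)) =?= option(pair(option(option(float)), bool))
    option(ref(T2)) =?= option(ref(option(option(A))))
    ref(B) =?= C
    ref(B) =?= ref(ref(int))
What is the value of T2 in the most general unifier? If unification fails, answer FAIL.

Decompose option/1: pair(option(A), bool) =?= pair(option(option(float)), bool).
Decompose pair/2: option(A) =?= option(option(float)),  bool =?= bool.
Decompose option/1: A =?= option(float).
Bind A := option(float); substituting into the one remaining equation that mentions A gives: option(ref(T2)) =?= option(ref(option(option(option(float))))).
Delete trivial equation bool =?= bool.
Decompose option/1: ref(T2) =?= ref(option(option(option(float)))).
Decompose ref/1: T2 =?= option(option(option(float))).
Bind T2 := option(option(option(float))); no other remaining equation mentions T2.
Bind C := ref(B); no other remaining equation mentions C.
Decompose ref/1: B =?= ref(int).
Bind B := ref(int). Substituting into the earlier binding gives C := ref(ref(int)).
MGU = { A -> option(float), T2 -> option(option(option(float))), C -> ref(ref(int)), B -> ref(int) }, so T2 -> option(option(option(float))).

option(option(option(float)))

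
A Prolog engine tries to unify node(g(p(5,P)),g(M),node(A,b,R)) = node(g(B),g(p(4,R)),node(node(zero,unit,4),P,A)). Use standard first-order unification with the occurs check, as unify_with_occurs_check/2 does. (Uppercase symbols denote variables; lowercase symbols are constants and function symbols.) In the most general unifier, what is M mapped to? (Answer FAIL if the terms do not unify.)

Decompose node/3: g(p(5,P)) = g(B),  g(M) = g(p(4,R)),  node(A,b,R) = node(node(zero,unit,4),P,A).
Decompose g/1: p(5,P) = B.
Bind B := p(5,P); no other remaining equation mentions B.
Decompose g/1: M = p(4,R).
Bind M := p(4,R); no other remaining equation mentions M.
Decompose node/3: A = node(zero,unit,4),  b = P,  R = A.
Bind A := node(zero,unit,4); substituting into the one remaining equation that mentions A gives: R = node(zero,unit,4).
Bind P := b; no other remaining equation mentions P. Substituting into the earlier binding gives B := p(5,b).
Bind R := node(zero,unit,4). Substituting into the earlier binding gives M := p(4,node(zero,unit,4)).
MGU = { B = p(5,b), M = p(4,node(zero,unit,4)), A = node(zero,unit,4), P = b, R = node(zero,unit,4) }, so M = p(4,node(zero,unit,4)).

p(4,node(zero,unit,4))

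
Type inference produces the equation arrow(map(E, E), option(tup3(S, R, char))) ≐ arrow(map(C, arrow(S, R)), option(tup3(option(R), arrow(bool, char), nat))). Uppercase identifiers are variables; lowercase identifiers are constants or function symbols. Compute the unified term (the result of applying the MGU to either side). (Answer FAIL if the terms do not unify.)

FAIL

Decompose arrow/2: map(E, E) ≐ map(C, arrow(S, R)),  option(tup3(S, R, char)) ≐ option(tup3(option(R), arrow(bool, char), nat)).
Decompose map/2: E ≐ C,  E ≐ arrow(S, R).
Bind E := C; substituting into the one remaining equation that mentions E gives: C ≐ arrow(S, R).
Bind C := arrow(S, R); no other remaining equation mentions C. Substituting into the earlier binding gives E := arrow(S, R).
Decompose option/1: tup3(S, R, char) ≐ tup3(option(R), arrow(bool, char), nat).
Decompose tup3/3: S ≐ option(R),  R ≐ arrow(bool, char),  char ≐ nat.
Bind S := option(R); no other remaining equation mentions S. Substituting into the earlier bindings gives E := arrow(option(R), R), C := arrow(option(R), R).
Bind R := arrow(bool, char); no other remaining equation mentions R. Substituting into the earlier bindings gives E := arrow(option(arrow(bool, char)), arrow(bool, char)), C := arrow(option(arrow(bool, char)), arrow(bool, char)), S := option(arrow(bool, char)).
Clash: constants char and nat differ; no unifier exists.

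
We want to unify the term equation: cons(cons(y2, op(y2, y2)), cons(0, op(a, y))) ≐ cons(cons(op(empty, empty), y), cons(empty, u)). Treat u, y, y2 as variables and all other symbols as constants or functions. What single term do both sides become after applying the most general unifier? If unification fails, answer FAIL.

FAIL

Decompose cons/2: cons(y2, op(y2, y2)) ≐ cons(op(empty, empty), y),  cons(0, op(a, y)) ≐ cons(empty, u).
Decompose cons/2: y2 ≐ op(empty, empty),  op(y2, y2) ≐ y.
Bind y2 := op(empty, empty); substituting into the one remaining equation that mentions y2 gives: op(op(empty, empty), op(empty, empty)) ≐ y.
Bind y := op(op(empty, empty), op(empty, empty)); substituting into the remaining equation gives: cons(0, op(a, op(op(empty, empty), op(empty, empty)))) ≐ cons(empty, u).
Decompose cons/2: 0 ≐ empty,  op(a, op(op(empty, empty), op(empty, empty))) ≐ u.
Clash: constants 0 and empty differ; no unifier exists.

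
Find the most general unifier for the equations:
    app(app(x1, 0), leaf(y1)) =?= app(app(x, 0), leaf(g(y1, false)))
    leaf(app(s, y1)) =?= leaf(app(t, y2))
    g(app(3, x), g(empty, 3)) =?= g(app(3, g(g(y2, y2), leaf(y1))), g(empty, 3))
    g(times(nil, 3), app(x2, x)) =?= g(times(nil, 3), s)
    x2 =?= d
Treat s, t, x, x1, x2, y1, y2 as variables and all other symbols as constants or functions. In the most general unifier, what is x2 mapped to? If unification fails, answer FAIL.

Decompose app/2: app(x1, 0) =?= app(x, 0),  leaf(y1) =?= leaf(g(y1, false)).
Decompose app/2: x1 =?= x,  0 =?= 0.
Bind x1 := x; no other remaining equation mentions x1.
Delete trivial equation 0 =?= 0.
Decompose leaf/1: y1 =?= g(y1, false).
Occurs check fails: y1 occurs in g(y1, false); the equation y1 =?= g(y1, false) has no finite solution.

FAIL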